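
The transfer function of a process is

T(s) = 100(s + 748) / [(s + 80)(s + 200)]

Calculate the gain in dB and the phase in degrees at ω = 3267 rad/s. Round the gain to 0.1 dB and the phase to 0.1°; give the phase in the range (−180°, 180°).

-30.1 dB, -98.0°

At s = jω = j3267:
zero (s+748): 748 + j3267 → |·| = √(748²+3267²) = √11232793 ≈ 3351.5, ∠ = arctan(3267/748) ≈ 77.10°
pole (s+80): 80 + j3267 → |·| = √(80²+3267²) = √10679689 ≈ 3268, ∠ = arctan(3267/80) ≈ 88.60°
pole (s+200): 200 + j3267 → |·| = √(200²+3267²) = √10713289 ≈ 3273.1, ∠ = arctan(3267/200) ≈ 86.50°
|T| = 100 · 3351.5 / 1.0696e+07 ≈ 0.031334
Gain = 20 log₁₀(0.031334) ≈ -30.08 dB
∠T = 77.10° − 175.10° = -98.00°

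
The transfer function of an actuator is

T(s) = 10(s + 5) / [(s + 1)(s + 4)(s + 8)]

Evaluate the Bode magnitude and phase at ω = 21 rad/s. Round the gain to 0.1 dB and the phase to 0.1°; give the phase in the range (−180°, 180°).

At s = jω = j21:
zero (s+5): 5 + j21 → |·| = √(5²+21²) = √466 ≈ 21.587, ∠ = arctan(21/5) ≈ 76.61°
pole (s+1): 1 + j21 → |·| = √(1²+21²) = √442 ≈ 21.024, ∠ = arctan(21/1) ≈ 87.27°
pole (s+4): 4 + j21 → |·| = √(4²+21²) = √457 ≈ 21.378, ∠ = arctan(21/4) ≈ 79.22°
pole (s+8): 8 + j21 → |·| = √(8²+21²) = √505 ≈ 22.472, ∠ = arctan(21/8) ≈ 69.15°
|T| = 10 · 21.587 / 10100 ≈ 0.021373
Gain = 20 log₁₀(0.021373) ≈ -33.40 dB
∠T = 76.61° − 235.64° = -159.03°

-33.4 dB, -159.0°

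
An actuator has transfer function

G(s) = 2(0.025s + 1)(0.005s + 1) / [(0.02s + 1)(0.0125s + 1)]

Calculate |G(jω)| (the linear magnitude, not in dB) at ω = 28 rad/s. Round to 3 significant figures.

At ω = 28 rad/s:
zero (1 + j28·0.025) = 1 + j0.7 → |·| ≈ 1.2207, ∠ ≈ 34.99°
zero (1 + j28·0.005) = 1 + j0.14 → |·| ≈ 1.0098, ∠ ≈ 7.97°
pole (1 + j28·0.02) = 1 + j0.56 → |·| ≈ 1.1461, ∠ ≈ 29.25°
pole (1 + j28·0.0125) = 1 + j0.35 → |·| ≈ 1.0595, ∠ ≈ 19.29°
|G| = 2 · 1.2207 · 1.0098 / (1.1461 · 1.0595) ≈ 2.0303

2.03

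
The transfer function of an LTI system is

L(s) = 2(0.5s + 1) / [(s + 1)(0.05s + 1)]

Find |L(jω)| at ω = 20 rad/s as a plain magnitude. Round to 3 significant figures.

At ω = 20 rad/s:
zero (1 + j20·0.5) = 1 + j10 → |·| ≈ 10.05, ∠ ≈ 84.29°
pole (1 + j20·1) = 1 + j20 → |·| ≈ 20.025, ∠ ≈ 87.14°
pole (1 + j20·0.05) = 1 + j1 → |·| ≈ 1.4142, ∠ ≈ 45.00°
|L| = 2 · 10.05 / (20.025 · 1.4142) ≈ 0.70976

0.710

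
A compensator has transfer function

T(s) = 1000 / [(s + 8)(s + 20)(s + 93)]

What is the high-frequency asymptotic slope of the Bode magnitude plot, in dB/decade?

-60 dB/decade

Each pole contributes −20 dB/decade at high frequency; each zero contributes +20 dB/decade.
Net: 0 zero(s) − 3 pole(s) → -60 dB/decade.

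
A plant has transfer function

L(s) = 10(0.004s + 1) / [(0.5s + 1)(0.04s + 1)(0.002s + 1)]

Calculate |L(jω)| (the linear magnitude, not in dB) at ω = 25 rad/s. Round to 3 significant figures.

At ω = 25 rad/s:
zero (1 + j25·0.004) = 1 + j0.1 → |·| ≈ 1.005, ∠ ≈ 5.71°
pole (1 + j25·0.5) = 1 + j12.5 → |·| ≈ 12.54, ∠ ≈ 85.43°
pole (1 + j25·0.04) = 1 + j1 → |·| ≈ 1.4142, ∠ ≈ 45.00°
pole (1 + j25·0.002) = 1 + j0.05 → |·| ≈ 1.0012, ∠ ≈ 2.86°
|L| = 10 · 1.005 / (12.54 · 1.4142 · 1.0012) ≈ 0.56603

0.566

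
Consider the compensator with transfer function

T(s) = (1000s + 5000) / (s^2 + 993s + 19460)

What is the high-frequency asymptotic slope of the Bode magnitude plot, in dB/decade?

Each pole contributes −20 dB/decade at high frequency; each zero contributes +20 dB/decade.
Net: 1 zero(s) − 2 pole(s) → -20 dB/decade.

-20 dB/decade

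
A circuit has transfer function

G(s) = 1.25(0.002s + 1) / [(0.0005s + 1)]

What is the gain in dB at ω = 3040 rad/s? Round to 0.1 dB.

At ω = 3040 rad/s:
zero (1 + j3040·0.002) = 1 + j6.08 → |·| ≈ 6.1617, ∠ ≈ 80.66°
pole (1 + j3040·0.0005) = 1 + j1.52 → |·| ≈ 1.8195, ∠ ≈ 56.66°
|G| = 1.25 · 6.1617 / (1.8195) ≈ 4.2331
Gain = 20 log₁₀(4.2331) ≈ 12.53 dB

12.5 dB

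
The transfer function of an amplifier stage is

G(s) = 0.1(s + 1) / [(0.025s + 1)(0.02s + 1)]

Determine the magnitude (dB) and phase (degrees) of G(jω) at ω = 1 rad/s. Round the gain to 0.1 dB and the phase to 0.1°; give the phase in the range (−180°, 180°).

-17.0 dB, 42.4°

At ω = 1 rad/s:
zero (1 + j1·1) = 1 + j1 → |·| ≈ 1.4142, ∠ ≈ 45.00°
pole (1 + j1·0.025) = 1 + j0.025 → |·| ≈ 1.0003, ∠ ≈ 1.43°
pole (1 + j1·0.02) = 1 + j0.02 → |·| ≈ 1.0002, ∠ ≈ 1.15°
|G| = 0.1 · 1.4142 / (1.0003 · 1.0002) ≈ 0.14135
Gain = 20 log₁₀(0.14135) ≈ -16.99 dB
∠G = (45.00°) − (1.43° + 1.15°) = 42.42°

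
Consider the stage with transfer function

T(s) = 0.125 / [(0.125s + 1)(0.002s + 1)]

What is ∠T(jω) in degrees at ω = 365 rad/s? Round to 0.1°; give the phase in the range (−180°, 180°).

-124.9°

At ω = 365 rad/s:
pole (1 + j365·0.125) = 1 + j45.625 → |·| ≈ 45.636, ∠ ≈ 88.74°
pole (1 + j365·0.002) = 1 + j0.73 → |·| ≈ 1.2381, ∠ ≈ 36.13°
∠T = (0°) − (88.74° + 36.13°) = -124.87°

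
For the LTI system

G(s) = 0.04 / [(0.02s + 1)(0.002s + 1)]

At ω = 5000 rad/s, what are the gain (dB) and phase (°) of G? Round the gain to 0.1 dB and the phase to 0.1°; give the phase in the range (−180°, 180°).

-88.0 dB, -173.7°

At ω = 5000 rad/s:
pole (1 + j5000·0.02) = 1 + j100 → |·| ≈ 100, ∠ ≈ 89.43°
pole (1 + j5000·0.002) = 1 + j10 → |·| ≈ 10.05, ∠ ≈ 84.29°
|G| = 0.04 · 1 / (100 · 10.05) ≈ 3.9801e-05
Gain = 20 log₁₀(3.9801e-05) ≈ -88.00 dB
∠G = (0°) − (89.43° + 84.29°) = -173.72°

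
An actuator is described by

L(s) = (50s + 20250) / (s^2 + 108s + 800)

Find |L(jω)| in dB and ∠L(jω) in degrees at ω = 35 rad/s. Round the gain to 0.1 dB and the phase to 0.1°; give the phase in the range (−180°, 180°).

Substitute s = j35:
Numerator: 50(j35) + 20250 = 20250 + j1750
Denominator: (j35)^2 + 108(j35) + 800 = -425 + j3780
|N| = √(20250² + 1750²) ≈ 20325, ∠N ≈ 4.94°
|D| = √(425² + 3780²) ≈ 3803.8, ∠D ≈ 96.42°
|L| = 20325 / 3803.8 ≈ 5.3433
Gain = 20 log₁₀(5.3433) ≈ 14.56 dB
∠L = 4.94° − 96.42° = -91.48°

14.6 dB, -91.5°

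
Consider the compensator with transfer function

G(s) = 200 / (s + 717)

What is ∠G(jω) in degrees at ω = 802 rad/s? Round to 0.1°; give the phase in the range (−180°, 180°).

Substitute s = j802:
Numerator: 200 = 200 + j0
Denominator: (j802) + 717 = 717 + j802
|N| = √(200² + 0²) ≈ 200, ∠N ≈ 0.00°
|D| = √(717² + 802²) ≈ 1075.8, ∠D ≈ 48.20°
∠G = 0.00° − 48.20° = -48.20°

-48.2°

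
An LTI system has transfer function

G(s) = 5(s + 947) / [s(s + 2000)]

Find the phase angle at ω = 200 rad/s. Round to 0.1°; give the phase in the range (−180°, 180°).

At s = jω = j200:
zero (s+947): 947 + j200 → |·| = √(947²+200²) = √936809 ≈ 967.89, ∠ = arctan(200/947) ≈ 11.93°
pole (s+2000): 2000 + j200 → |·| = √(2000²+200²) = √4040000 ≈ 2010, ∠ = arctan(200/2000) ≈ 5.71°
pole at origin: |s| = 200, ∠ = 90.00° (in denominator)
∠G = 11.93° − 95.71° = -83.78°

-83.8°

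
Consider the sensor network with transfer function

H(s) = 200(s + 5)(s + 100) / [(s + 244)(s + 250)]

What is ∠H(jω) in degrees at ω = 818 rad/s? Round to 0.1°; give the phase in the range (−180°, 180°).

26.3°

At s = jω = j818:
zero (s+5): 5 + j818 → |·| = √(5²+818²) = √669149 ≈ 818.02, ∠ = arctan(818/5) ≈ 89.65°
zero (s+100): 100 + j818 → |·| = √(100²+818²) = √679124 ≈ 824.09, ∠ = arctan(818/100) ≈ 83.03°
pole (s+244): 244 + j818 → |·| = √(244²+818²) = √728660 ≈ 853.62, ∠ = arctan(818/244) ≈ 73.39°
pole (s+250): 250 + j818 → |·| = √(250²+818²) = √731624 ≈ 855.35, ∠ = arctan(818/250) ≈ 73.01°
∠H = 172.68° − 146.40° = 26.28°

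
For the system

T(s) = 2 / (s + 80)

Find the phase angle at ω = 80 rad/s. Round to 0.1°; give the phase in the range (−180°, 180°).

-45.0°

Substitute s = j80:
Numerator: 2 = 2 + j0
Denominator: (j80) + 80 = 80 + j80
|N| = √(2² + 0²) ≈ 2, ∠N ≈ 0.00°
|D| = √(80² + 80²) ≈ 113.14, ∠D ≈ 45.00°
∠T = 0.00° − 45.00° = -45.00°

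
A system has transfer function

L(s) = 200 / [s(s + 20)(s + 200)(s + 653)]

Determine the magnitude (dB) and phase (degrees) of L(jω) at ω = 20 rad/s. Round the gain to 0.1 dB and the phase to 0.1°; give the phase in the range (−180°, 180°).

At s = jω = j20:
pole (s+20): 20 + j20 → |·| = √(20²+20²) = √800 ≈ 28.284, ∠ = arctan(20/20) ≈ 45.00°
pole (s+200): 200 + j20 → |·| = √(200²+20²) = √40400 ≈ 201, ∠ = arctan(20/200) ≈ 5.71°
pole (s+653): 653 + j20 → |·| = √(653²+20²) = √426809 ≈ 653.31, ∠ = arctan(20/653) ≈ 1.75°
pole at origin: |s| = 20, ∠ = 90.00° (in denominator)
|L| = 200 / 7.4282e+07 ≈ 2.6924e-06
Gain = 20 log₁₀(2.6924e-06) ≈ -111.40 dB
∠L = 0.00° − 142.46° = -142.46°

-111.4 dB, -142.5°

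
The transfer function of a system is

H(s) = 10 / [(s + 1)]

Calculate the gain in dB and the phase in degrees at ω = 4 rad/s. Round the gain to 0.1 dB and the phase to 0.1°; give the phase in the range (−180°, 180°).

7.7 dB, -76.0°

At ω = 4 rad/s:
pole (1 + j4·1) = 1 + j4 → |·| ≈ 4.1231, ∠ ≈ 75.96°
|H| = 10 · 1 / (4.1231) ≈ 2.4254
Gain = 20 log₁₀(2.4254) ≈ 7.70 dB
∠H = (0°) − (75.96°) = -75.96°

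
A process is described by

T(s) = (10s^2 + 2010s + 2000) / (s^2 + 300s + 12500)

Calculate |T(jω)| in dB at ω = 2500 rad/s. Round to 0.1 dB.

20.0 dB

Substitute s = j2500:
Numerator: 10(j2500)^2 + 2010(j2500) + 2000 = -62498000 + j5025000
Denominator: (j2500)^2 + 300(j2500) + 12500 = -6237500 + j750000
|N| = √(62498000² + 5025000²) ≈ 6.27e+07, ∠N ≈ 175.40°
|D| = √(6237500² + 750000²) ≈ 6.2824e+06, ∠D ≈ 173.14°
|T| = 6.27e+07 / 6.2824e+06 ≈ 9.9803
Gain = 20 log₁₀(9.9803) ≈ 19.98 dB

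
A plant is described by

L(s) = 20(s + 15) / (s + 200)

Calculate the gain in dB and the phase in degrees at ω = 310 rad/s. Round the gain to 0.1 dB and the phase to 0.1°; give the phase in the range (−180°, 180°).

At s = jω = j310:
zero (s+15): 15 + j310 → |·| = √(15²+310²) = √96325 ≈ 310.36, ∠ = arctan(310/15) ≈ 87.23°
pole (s+200): 200 + j310 → |·| = √(200²+310²) = √136100 ≈ 368.92, ∠ = arctan(310/200) ≈ 57.17°
|L| = 20 · 310.36 / 368.92 ≈ 16.825
Gain = 20 log₁₀(16.825) ≈ 24.52 dB
∠L = 87.23° − 57.17° = 30.06°

24.5 dB, 30.1°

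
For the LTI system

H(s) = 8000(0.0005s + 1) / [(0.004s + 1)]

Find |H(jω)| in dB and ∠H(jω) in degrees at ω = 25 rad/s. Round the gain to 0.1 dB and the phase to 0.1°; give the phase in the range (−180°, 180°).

At ω = 25 rad/s:
zero (1 + j25·0.0005) = 1 + j0.0125 → |·| ≈ 1.0001, ∠ ≈ 0.72°
pole (1 + j25·0.004) = 1 + j0.1 → |·| ≈ 1.005, ∠ ≈ 5.71°
|H| = 8000 · 1.0001 / (1.005) ≈ 7961
Gain = 20 log₁₀(7961) ≈ 78.02 dB
∠H = (0.72°) − (5.71°) = -4.99°

78.0 dB, -5.0°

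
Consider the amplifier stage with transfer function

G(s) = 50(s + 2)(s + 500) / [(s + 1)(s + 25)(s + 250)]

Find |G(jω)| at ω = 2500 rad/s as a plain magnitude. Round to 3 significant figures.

At s = jω = j2500:
zero (s+2): 2 + j2500 → |·| = √(2²+2500²) = √6250004 ≈ 2500, ∠ = arctan(2500/2) ≈ 89.95°
zero (s+500): 500 + j2500 → |·| = √(500²+2500²) = √6500000 ≈ 2549.5, ∠ = arctan(2500/500) ≈ 78.69°
pole (s+1): 1 + j2500 → |·| = √(1²+2500²) = √6250001 ≈ 2500, ∠ = arctan(2500/1) ≈ 89.98°
pole (s+25): 25 + j2500 → |·| = √(25²+2500²) = √6250625 ≈ 2500.1, ∠ = arctan(2500/25) ≈ 89.43°
pole (s+250): 250 + j2500 → |·| = √(250²+2500²) = √6312500 ≈ 2512.5, ∠ = arctan(2500/250) ≈ 84.29°
|G| = 50 · 6.3738e+06 / 1.5704e+10 ≈ 0.020294

0.0203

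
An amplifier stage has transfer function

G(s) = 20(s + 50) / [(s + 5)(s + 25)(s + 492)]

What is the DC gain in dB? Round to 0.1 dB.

-35.8 dB

G(0) = 20·50 / (5·25·492) ≈ 0.01626
20 log₁₀(0.01626) ≈ -35.78 dB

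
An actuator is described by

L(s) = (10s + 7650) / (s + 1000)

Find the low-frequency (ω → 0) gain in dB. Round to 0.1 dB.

L(0) = 7650 / 1000 = 7.65
20 log₁₀(7.65) ≈ 17.67 dB

17.7 dB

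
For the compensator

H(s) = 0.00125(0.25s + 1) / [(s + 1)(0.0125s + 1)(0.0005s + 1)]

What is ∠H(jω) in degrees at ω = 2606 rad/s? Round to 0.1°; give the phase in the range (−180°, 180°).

At ω = 2606 rad/s:
zero (1 + j2606·0.25) = 1 + j651.5 → |·| ≈ 651.5, ∠ ≈ 89.91°
pole (1 + j2606·1) = 1 + j2606 → |·| ≈ 2606, ∠ ≈ 89.98°
pole (1 + j2606·0.0125) = 1 + j32.575 → |·| ≈ 32.59, ∠ ≈ 88.24°
pole (1 + j2606·0.0005) = 1 + j1.303 → |·| ≈ 1.6425, ∠ ≈ 52.50°
∠H = (89.91°) − (89.98° + 88.24° + 52.50°) = -140.81°

-140.8°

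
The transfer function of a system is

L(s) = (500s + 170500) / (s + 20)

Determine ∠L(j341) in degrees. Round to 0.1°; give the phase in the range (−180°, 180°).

Substitute s = j341:
Numerator: 500(j341) + 170500 = 170500 + j170500
Denominator: (j341) + 20 = 20 + j341
|N| = √(170500² + 170500²) ≈ 2.4112e+05, ∠N ≈ 45.00°
|D| = √(20² + 341²) ≈ 341.59, ∠D ≈ 86.64°
∠L = 45.00° − 86.64° = -41.64°

-41.6°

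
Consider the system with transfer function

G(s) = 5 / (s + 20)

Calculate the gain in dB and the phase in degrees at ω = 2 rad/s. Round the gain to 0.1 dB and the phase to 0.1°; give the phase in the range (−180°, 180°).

-12.1 dB, -5.7°

At s = jω = j2:
pole (s+20): 20 + j2 → |·| = √(20²+2²) = √404 ≈ 20.1, ∠ = arctan(2/20) ≈ 5.71°
|G| = 5 / 20.1 ≈ 0.24876
Gain = 20 log₁₀(0.24876) ≈ -12.08 dB
∠G = 0.00° − 5.71° = -5.71°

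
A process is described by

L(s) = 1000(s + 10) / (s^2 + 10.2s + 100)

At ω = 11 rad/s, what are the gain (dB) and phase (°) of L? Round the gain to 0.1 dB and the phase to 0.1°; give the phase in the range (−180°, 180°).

42.3 dB, -52.9°

At s = jω = j11:
zero (s+10): 10 + j11 → |·| = √(10²+11²) = √221 ≈ 14.866, ∠ = arctan(11/10) ≈ 47.73°
quadratic: (j11)² + 10.2·j11 + 100 = -21 + j112.2 → |·| ≈ 114.15, ∠ ≈ 100.60°
|L| = 1000 · 14.866 / 114.15 ≈ 130.23
Gain = 20 log₁₀(130.23) ≈ 42.29 dB
∠L = 47.73° − 100.60° = -52.87°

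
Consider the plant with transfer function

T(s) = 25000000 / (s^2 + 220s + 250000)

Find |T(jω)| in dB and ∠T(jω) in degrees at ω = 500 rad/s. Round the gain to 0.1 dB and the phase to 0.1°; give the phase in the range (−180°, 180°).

47.1 dB, -90.0°

At s = jω = j500:
quadratic: (j500)² + 220·j500 + 250000 = 0 + j110000 → |·| ≈ 1.1e+05, ∠ ≈ 90.00°
|T| = 25000000 / 1.1e+05 ≈ 227.27
Gain = 20 log₁₀(227.27) ≈ 47.13 dB
∠T = 0.00° − 90.00° = -90.00°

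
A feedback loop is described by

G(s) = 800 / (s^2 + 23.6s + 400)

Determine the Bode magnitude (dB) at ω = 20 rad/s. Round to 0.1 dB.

At s = jω = j20:
quadratic: (j20)² + 23.6·j20 + 400 = 0 + j472 → |·| ≈ 472, ∠ ≈ 90.00°
|G| = 800 / 472 ≈ 1.6949
Gain = 20 log₁₀(1.6949) ≈ 4.58 dB

4.6 dB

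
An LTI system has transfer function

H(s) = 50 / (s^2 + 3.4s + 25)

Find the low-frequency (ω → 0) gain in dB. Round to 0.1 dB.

6.0 dB

H(0) = 50 / 25 = 2
20 log₁₀(2) ≈ 6.02 dB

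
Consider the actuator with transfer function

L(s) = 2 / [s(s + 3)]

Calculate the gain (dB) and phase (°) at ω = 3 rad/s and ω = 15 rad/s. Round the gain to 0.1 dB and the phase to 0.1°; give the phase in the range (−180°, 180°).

At s = jω = j3:
pole (s+3): 3 + j3 → |·| = √(3²+3²) = √18 ≈ 4.2426, ∠ = arctan(3/3) ≈ 45.00°
pole at origin: |s| = 3, ∠ = 90.00° (in denominator)
|L| = 2 / 12.728 ≈ 0.15713
Gain = 20 log₁₀(0.15713) ≈ -16.07 dB
∠L = 0.00° − 135.00° = -135.00°

At s = jω = j15:
pole (s+3): 3 + j15 → |·| = √(3²+15²) = √234 ≈ 15.297, ∠ = arctan(15/3) ≈ 78.69°
pole at origin: |s| = 15, ∠ = 90.00° (in denominator)
|L| = 2 / 229.46 ≈ 0.0087161
Gain = 20 log₁₀(0.0087161) ≈ -41.19 dB
∠L = 0.00° − 168.69° = -168.69°

ω = 3: -16.1 dB, -135.0°; ω = 15: -41.2 dB, -168.7°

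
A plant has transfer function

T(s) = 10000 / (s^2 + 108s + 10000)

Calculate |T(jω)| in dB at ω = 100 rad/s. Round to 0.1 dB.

-0.7 dB

At s = jω = j100:
quadratic: (j100)² + 108·j100 + 10000 = 0 + j10800 → |·| ≈ 10800, ∠ ≈ 90.00°
|T| = 10000 / 10800 ≈ 0.92593
Gain = 20 log₁₀(0.92593) ≈ -0.67 dB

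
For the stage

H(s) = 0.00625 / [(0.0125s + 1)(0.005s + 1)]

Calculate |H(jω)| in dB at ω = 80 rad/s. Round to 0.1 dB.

At ω = 80 rad/s:
pole (1 + j80·0.0125) = 1 + j1 → |·| ≈ 1.4142, ∠ ≈ 45.00°
pole (1 + j80·0.005) = 1 + j0.4 → |·| ≈ 1.077, ∠ ≈ 21.80°
|H| = 0.00625 · 1 / (1.4142 · 1.077) ≈ 0.0041035
Gain = 20 log₁₀(0.0041035) ≈ -47.74 dB

-47.7 dB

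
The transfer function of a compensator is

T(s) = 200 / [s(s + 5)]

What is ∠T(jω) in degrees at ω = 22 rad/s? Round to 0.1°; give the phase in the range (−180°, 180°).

At s = jω = j22:
pole (s+5): 5 + j22 → |·| = √(5²+22²) = √509 ≈ 22.561, ∠ = arctan(22/5) ≈ 77.20°
pole at origin: |s| = 22, ∠ = 90.00° (in denominator)
∠T = 0.00° − 167.20° = -167.20°

-167.2°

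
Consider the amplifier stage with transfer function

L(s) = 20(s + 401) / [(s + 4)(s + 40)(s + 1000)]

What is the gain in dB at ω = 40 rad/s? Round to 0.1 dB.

-49.0 dB

At s = jω = j40:
zero (s+401): 401 + j40 → |·| = √(401²+40²) = √162401 ≈ 402.99, ∠ = arctan(40/401) ≈ 5.70°
pole (s+4): 4 + j40 → |·| = √(4²+40²) = √1616 ≈ 40.2, ∠ = arctan(40/4) ≈ 84.29°
pole (s+40): 40 + j40 → |·| = √(40²+40²) = √3200 ≈ 56.569, ∠ = arctan(40/40) ≈ 45.00°
pole (s+1000): 1000 + j40 → |·| = √(1000²+40²) = √1001600 ≈ 1000.8, ∠ = arctan(40/1000) ≈ 2.29°
|L| = 20 · 402.99 / 2.2759e+06 ≈ 0.0035414
Gain = 20 log₁₀(0.0035414) ≈ -49.02 dB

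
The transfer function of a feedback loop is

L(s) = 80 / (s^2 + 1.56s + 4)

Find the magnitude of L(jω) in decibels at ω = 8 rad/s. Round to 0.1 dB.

At s = jω = j8:
quadratic: (j8)² + 1.56·j8 + 4 = -60 + j12.48 → |·| ≈ 61.284, ∠ ≈ 168.25°
|L| = 80 / 61.284 ≈ 1.3054
Gain = 20 log₁₀(1.3054) ≈ 2.31 dB

2.3 dB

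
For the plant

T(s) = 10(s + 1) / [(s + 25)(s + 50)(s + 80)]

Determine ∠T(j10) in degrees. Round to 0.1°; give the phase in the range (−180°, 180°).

At s = jω = j10:
zero (s+1): 1 + j10 → |·| = √(1²+10²) = √101 ≈ 10.05, ∠ = arctan(10/1) ≈ 84.29°
pole (s+25): 25 + j10 → |·| = √(25²+10²) = √725 ≈ 26.926, ∠ = arctan(10/25) ≈ 21.80°
pole (s+50): 50 + j10 → |·| = √(50²+10²) = √2600 ≈ 50.99, ∠ = arctan(10/50) ≈ 11.31°
pole (s+80): 80 + j10 → |·| = √(80²+10²) = √6500 ≈ 80.623, ∠ = arctan(10/80) ≈ 7.13°
∠T = 84.29° − 40.24° = 44.05°

44.1°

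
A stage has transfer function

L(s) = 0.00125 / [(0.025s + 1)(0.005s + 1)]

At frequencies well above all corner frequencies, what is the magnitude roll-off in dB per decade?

Each pole contributes −20 dB/decade at high frequency; each zero contributes +20 dB/decade.
Net: 0 zero(s) − 2 pole(s) → -40 dB/decade.

-40 dB/decade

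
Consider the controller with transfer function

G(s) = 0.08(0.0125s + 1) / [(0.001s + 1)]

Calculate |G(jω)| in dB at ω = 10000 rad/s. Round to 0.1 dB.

At ω = 10000 rad/s:
zero (1 + j10000·0.0125) = 1 + j125 → |·| ≈ 125, ∠ ≈ 89.54°
pole (1 + j10000·0.001) = 1 + j10 → |·| ≈ 10.05, ∠ ≈ 84.29°
|G| = 0.08 · 125 / (10.05) ≈ 0.99502
Gain = 20 log₁₀(0.99502) ≈ -0.04 dB

-0.0 dB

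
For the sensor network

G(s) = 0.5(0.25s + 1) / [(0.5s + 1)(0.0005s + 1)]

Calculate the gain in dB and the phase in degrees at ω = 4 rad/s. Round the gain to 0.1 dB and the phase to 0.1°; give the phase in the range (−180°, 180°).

-10.0 dB, -18.5°

At ω = 4 rad/s:
zero (1 + j4·0.25) = 1 + j1 → |·| ≈ 1.4142, ∠ ≈ 45.00°
pole (1 + j4·0.5) = 1 + j2 → |·| ≈ 2.2361, ∠ ≈ 63.43°
pole (1 + j4·0.0005) = 1 + j0.002 → |·| ≈ 1, ∠ ≈ 0.11°
|G| = 0.5 · 1.4142 / (2.2361 · 1) ≈ 0.31622
Gain = 20 log₁₀(0.31622) ≈ -10.00 dB
∠G = (45.00°) − (63.43° + 0.11°) = -18.54°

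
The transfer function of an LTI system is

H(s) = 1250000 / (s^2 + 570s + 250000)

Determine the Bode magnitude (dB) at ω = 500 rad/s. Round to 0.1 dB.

At s = jω = j500:
quadratic: (j500)² + 570·j500 + 250000 = 0 + j285000 → |·| ≈ 2.85e+05, ∠ ≈ 90.00°
|H| = 1250000 / 2.85e+05 ≈ 4.386
Gain = 20 log₁₀(4.386) ≈ 12.84 dB

12.8 dB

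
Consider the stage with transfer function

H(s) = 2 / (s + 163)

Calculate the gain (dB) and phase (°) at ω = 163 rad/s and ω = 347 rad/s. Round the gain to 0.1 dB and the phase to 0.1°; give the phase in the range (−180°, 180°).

Substitute s = j163:
Numerator: 2 = 2 + j0
Denominator: (j163) + 163 = 163 + j163
|N| = √(2² + 0²) ≈ 2, ∠N ≈ 0.00°
|D| = √(163² + 163²) ≈ 230.52, ∠D ≈ 45.00°
|H| = 2 / 230.52 ≈ 0.008676
Gain = 20 log₁₀(0.008676) ≈ -41.23 dB
∠H = 0.00° − 45.00° = -45.00°

Substitute s = j347:
Numerator: 2 = 2 + j0
Denominator: (j347) + 163 = 163 + j347
|N| = √(2² + 0²) ≈ 2, ∠N ≈ 0.00°
|D| = √(163² + 347²) ≈ 383.38, ∠D ≈ 64.84°
|H| = 2 / 383.38 ≈ 0.0052168
Gain = 20 log₁₀(0.0052168) ≈ -45.65 dB
∠H = 0.00° − 64.84° = -64.84°

ω = 163: -41.2 dB, -45.0°; ω = 347: -45.7 dB, -64.8°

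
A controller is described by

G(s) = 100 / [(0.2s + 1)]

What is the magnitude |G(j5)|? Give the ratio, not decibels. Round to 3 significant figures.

70.7

At ω = 5 rad/s:
pole (1 + j5·0.2) = 1 + j1 → |·| ≈ 1.4142, ∠ ≈ 45.00°
|G| = 100 · 1 / (1.4142) ≈ 70.711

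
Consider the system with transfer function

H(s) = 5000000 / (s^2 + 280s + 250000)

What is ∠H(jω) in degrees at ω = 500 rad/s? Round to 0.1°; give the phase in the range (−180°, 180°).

-90.0°

At s = jω = j500:
quadratic: (j500)² + 280·j500 + 250000 = 0 + j140000 → |·| ≈ 1.4e+05, ∠ ≈ 90.00°
∠H = 0.00° − 90.00° = -90.00°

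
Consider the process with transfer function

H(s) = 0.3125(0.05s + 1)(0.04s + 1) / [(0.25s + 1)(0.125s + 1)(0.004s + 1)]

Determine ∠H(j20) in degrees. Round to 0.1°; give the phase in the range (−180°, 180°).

At ω = 20 rad/s:
zero (1 + j20·0.05) = 1 + j1 → |·| ≈ 1.4142, ∠ ≈ 45.00°
zero (1 + j20·0.04) = 1 + j0.8 → |·| ≈ 1.2806, ∠ ≈ 38.66°
pole (1 + j20·0.25) = 1 + j5 → |·| ≈ 5.099, ∠ ≈ 78.69°
pole (1 + j20·0.125) = 1 + j2.5 → |·| ≈ 2.6926, ∠ ≈ 68.20°
pole (1 + j20·0.004) = 1 + j0.08 → |·| ≈ 1.0032, ∠ ≈ 4.57°
∠H = (45.00° + 38.66°) − (78.69° + 68.20° + 4.57°) = -67.80°

-67.8°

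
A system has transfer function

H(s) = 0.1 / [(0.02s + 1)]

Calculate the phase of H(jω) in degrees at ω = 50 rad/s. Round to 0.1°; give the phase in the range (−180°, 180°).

At ω = 50 rad/s:
pole (1 + j50·0.02) = 1 + j1 → |·| ≈ 1.4142, ∠ ≈ 45.00°
∠H = (0°) − (45.00°) = -45.00°

-45.0°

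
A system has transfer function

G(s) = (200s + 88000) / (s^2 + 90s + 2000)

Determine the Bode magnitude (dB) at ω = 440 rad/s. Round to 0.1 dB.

Substitute s = j440:
Numerator: 200(j440) + 88000 = 88000 + j88000
Denominator: (j440)^2 + 90(j440) + 2000 = -191600 + j39600
|N| = √(88000² + 88000²) ≈ 1.2445e+05, ∠N ≈ 45.00°
|D| = √(191600² + 39600²) ≈ 1.9565e+05, ∠D ≈ 168.32°
|G| = 1.2445e+05 / 1.9565e+05 ≈ 0.63608
Gain = 20 log₁₀(0.63608) ≈ -3.93 dB

-3.9 dB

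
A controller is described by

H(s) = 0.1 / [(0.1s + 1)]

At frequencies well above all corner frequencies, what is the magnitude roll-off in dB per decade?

-20 dB/decade

Each pole contributes −20 dB/decade at high frequency; each zero contributes +20 dB/decade.
Net: 0 zero(s) − 1 pole(s) → -20 dB/decade.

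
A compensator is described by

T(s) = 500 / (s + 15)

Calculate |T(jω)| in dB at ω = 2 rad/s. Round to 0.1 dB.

30.4 dB

Substitute s = j2:
Numerator: 500 = 500 + j0
Denominator: (j2) + 15 = 15 + j2
|N| = √(500² + 0²) ≈ 500, ∠N ≈ 0.00°
|D| = √(15² + 2²) ≈ 15.133, ∠D ≈ 7.59°
|T| = 500 / 15.133 ≈ 33.04
Gain = 20 log₁₀(33.04) ≈ 30.38 dB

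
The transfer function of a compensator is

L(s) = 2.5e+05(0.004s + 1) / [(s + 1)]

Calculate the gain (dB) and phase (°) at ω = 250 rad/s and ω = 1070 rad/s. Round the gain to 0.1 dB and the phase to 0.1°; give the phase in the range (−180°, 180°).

ω = 250: 63.0 dB, -44.8°; ω = 1070: 60.2 dB, -13.1°

At ω = 250 rad/s:
zero (1 + j250·0.004) = 1 + j1 → |·| ≈ 1.4142, ∠ ≈ 45.00°
pole (1 + j250·1) = 1 + j250 → |·| ≈ 250, ∠ ≈ 89.77°
|L| = 2.5e+05 · 1.4142 / (250) ≈ 1414.2
Gain = 20 log₁₀(1414.2) ≈ 63.01 dB
∠L = (45.00°) − (89.77°) = -44.77°

At ω = 1070 rad/s:
zero (1 + j1070·0.004) = 1 + j4.28 → |·| ≈ 4.3953, ∠ ≈ 76.85°
pole (1 + j1070·1) = 1 + j1070 → |·| ≈ 1070, ∠ ≈ 89.95°
|L| = 2.5e+05 · 4.3953 / (1070) ≈ 1026.9
Gain = 20 log₁₀(1026.9) ≈ 60.23 dB
∠L = (76.85°) − (89.95°) = -13.10°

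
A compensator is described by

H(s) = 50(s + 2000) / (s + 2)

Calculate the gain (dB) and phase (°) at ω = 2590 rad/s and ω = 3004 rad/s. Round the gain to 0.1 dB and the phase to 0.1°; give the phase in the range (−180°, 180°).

ω = 2590: 36.0 dB, -37.6°; ω = 3004: 35.6 dB, -33.6°

At s = jω = j2590:
zero (s+2000): 2000 + j2590 → |·| = √(2000²+2590²) = √10708100 ≈ 3272.3, ∠ = arctan(2590/2000) ≈ 52.32°
pole (s+2): 2 + j2590 → |·| = √(2²+2590²) = √6708104 ≈ 2590, ∠ = arctan(2590/2) ≈ 89.96°
|H| = 50 · 3272.3 / 2590 ≈ 63.172
Gain = 20 log₁₀(63.172) ≈ 36.01 dB
∠H = 52.32° − 89.96° = -37.64°

At s = jω = j3004:
zero (s+2000): 2000 + j3004 → |·| = √(2000²+3004²) = √13024016 ≈ 3608.9, ∠ = arctan(3004/2000) ≈ 56.35°
pole (s+2): 2 + j3004 → |·| = √(2²+3004²) = √9024020 ≈ 3004, ∠ = arctan(3004/2) ≈ 89.96°
|H| = 50 · 3608.9 / 3004 ≈ 60.068
Gain = 20 log₁₀(60.068) ≈ 35.57 dB
∠H = 56.35° − 89.96° = -33.61°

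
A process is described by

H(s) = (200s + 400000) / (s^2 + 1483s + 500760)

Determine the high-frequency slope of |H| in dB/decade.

Each pole contributes −20 dB/decade at high frequency; each zero contributes +20 dB/decade.
Net: 1 zero(s) − 2 pole(s) → -20 dB/decade.

-20 dB/decade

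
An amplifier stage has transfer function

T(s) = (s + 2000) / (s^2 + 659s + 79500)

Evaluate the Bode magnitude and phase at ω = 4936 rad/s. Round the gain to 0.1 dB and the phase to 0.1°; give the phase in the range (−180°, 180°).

Substitute s = j4936:
Numerator: (j4936) + 2000 = 2000 + j4936
Denominator: (j4936)^2 + 659(j4936) + 79500 = -24284596 + j3252824
|N| = √(2000² + 4936²) ≈ 5325.8, ∠N ≈ 67.94°
|D| = √(24284596² + 3252824²) ≈ 2.4501e+07, ∠D ≈ 172.37°
|T| = 5325.8 / 2.4501e+07 ≈ 0.00021737
Gain = 20 log₁₀(0.00021737) ≈ -73.26 dB
∠T = 67.94° − 172.37° = -104.43°

-73.3 dB, -104.4°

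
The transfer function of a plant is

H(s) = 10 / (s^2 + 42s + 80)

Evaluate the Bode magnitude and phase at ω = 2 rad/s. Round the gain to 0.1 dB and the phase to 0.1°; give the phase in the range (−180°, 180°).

-21.1 dB, -47.9°

Substitute s = j2:
Numerator: 10 = 10 + j0
Denominator: (j2)^2 + 42(j2) + 80 = 76 + j84
|N| = √(10² + 0²) ≈ 10, ∠N ≈ 0.00°
|D| = √(76² + 84²) ≈ 113.28, ∠D ≈ 47.86°
|H| = 10 / 113.28 ≈ 0.088277
Gain = 20 log₁₀(0.088277) ≈ -21.08 dB
∠H = 0.00° − 47.86° = -47.86°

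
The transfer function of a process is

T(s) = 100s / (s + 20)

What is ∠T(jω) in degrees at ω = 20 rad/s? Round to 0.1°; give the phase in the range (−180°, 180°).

At s = jω = j20:
zero at origin: s = j20 → |·| = 20, ∠ = 90.00°
pole (s+20): 20 + j20 → |·| = √(20²+20²) = √800 ≈ 28.284, ∠ = arctan(20/20) ≈ 45.00°
∠T = 90.00° − 45.00° = 45.00°

45.0°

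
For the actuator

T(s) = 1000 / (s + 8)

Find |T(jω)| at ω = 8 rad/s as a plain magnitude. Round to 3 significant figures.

Substitute s = j8:
Numerator: 1000 = 1000 + j0
Denominator: (j8) + 8 = 8 + j8
|N| = √(1000² + 0²) ≈ 1000, ∠N ≈ 0.00°
|D| = √(8² + 8²) ≈ 11.314, ∠D ≈ 45.00°
|T| = 1000 / 11.314 ≈ 88.386

88.4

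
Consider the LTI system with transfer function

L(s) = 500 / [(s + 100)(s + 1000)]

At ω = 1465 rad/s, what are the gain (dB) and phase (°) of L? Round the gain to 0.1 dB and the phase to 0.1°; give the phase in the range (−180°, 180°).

-74.3 dB, -141.8°

At s = jω = j1465:
pole (s+100): 100 + j1465 → |·| = √(100²+1465²) = √2156225 ≈ 1468.4, ∠ = arctan(1465/100) ≈ 86.10°
pole (s+1000): 1000 + j1465 → |·| = √(1000²+1465²) = √3146225 ≈ 1773.8, ∠ = arctan(1465/1000) ≈ 55.68°
|L| = 500 / 2.6046e+06 ≈ 0.00019197
Gain = 20 log₁₀(0.00019197) ≈ -74.34 dB
∠L = 0.00° − 141.78° = -141.78°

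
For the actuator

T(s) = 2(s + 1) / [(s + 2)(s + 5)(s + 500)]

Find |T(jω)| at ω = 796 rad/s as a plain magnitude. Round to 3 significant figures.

2.67e-06

At s = jω = j796:
zero (s+1): 1 + j796 → |·| = √(1²+796²) = √633617 ≈ 796, ∠ = arctan(796/1) ≈ 89.93°
pole (s+2): 2 + j796 → |·| = √(2²+796²) = √633620 ≈ 796, ∠ = arctan(796/2) ≈ 89.86°
pole (s+5): 5 + j796 → |·| = √(5²+796²) = √633641 ≈ 796.02, ∠ = arctan(796/5) ≈ 89.64°
pole (s+500): 500 + j796 → |·| = √(500²+796²) = √883616 ≈ 940.01, ∠ = arctan(796/500) ≈ 57.87°
|T| = 2 · 796 / 5.9562e+08 ≈ 2.6728e-06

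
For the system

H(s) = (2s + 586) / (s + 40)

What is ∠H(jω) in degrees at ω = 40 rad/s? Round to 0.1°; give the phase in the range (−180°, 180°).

Substitute s = j40:
Numerator: 2(j40) + 586 = 586 + j80
Denominator: (j40) + 40 = 40 + j40
|N| = √(586² + 80²) ≈ 591.44, ∠N ≈ 7.77°
|D| = √(40² + 40²) ≈ 56.569, ∠D ≈ 45.00°
∠H = 7.77° − 45.00° = -37.23°

-37.2°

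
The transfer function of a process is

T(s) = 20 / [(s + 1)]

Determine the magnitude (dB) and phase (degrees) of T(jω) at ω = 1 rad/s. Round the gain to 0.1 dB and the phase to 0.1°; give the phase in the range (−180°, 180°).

At ω = 1 rad/s:
pole (1 + j1·1) = 1 + j1 → |·| ≈ 1.4142, ∠ ≈ 45.00°
|T| = 20 · 1 / (1.4142) ≈ 14.142
Gain = 20 log₁₀(14.142) ≈ 23.01 dB
∠T = (0°) − (45.00°) = -45.00°

23.0 dB, -45.0°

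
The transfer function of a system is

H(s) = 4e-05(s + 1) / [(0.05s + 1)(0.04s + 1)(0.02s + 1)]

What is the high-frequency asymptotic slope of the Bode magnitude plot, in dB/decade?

Each pole contributes −20 dB/decade at high frequency; each zero contributes +20 dB/decade.
Net: 1 zero(s) − 3 pole(s) → -40 dB/decade.

-40 dB/decade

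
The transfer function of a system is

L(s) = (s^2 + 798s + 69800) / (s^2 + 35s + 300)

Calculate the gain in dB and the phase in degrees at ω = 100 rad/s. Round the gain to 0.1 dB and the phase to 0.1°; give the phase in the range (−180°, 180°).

Substitute s = j100:
Numerator: (j100)^2 + 798(j100) + 69800 = 59800 + j79800
Denominator: (j100)^2 + 35(j100) + 300 = -9700 + j3500
|N| = √(59800² + 79800²) ≈ 99720, ∠N ≈ 53.15°
|D| = √(9700² + 3500²) ≈ 10312, ∠D ≈ 160.16°
|L| = 99720 / 10312 ≈ 9.6703
Gain = 20 log₁₀(9.6703) ≈ 19.71 dB
∠L = 53.15° − 160.16° = -107.01°

19.7 dB, -107.0°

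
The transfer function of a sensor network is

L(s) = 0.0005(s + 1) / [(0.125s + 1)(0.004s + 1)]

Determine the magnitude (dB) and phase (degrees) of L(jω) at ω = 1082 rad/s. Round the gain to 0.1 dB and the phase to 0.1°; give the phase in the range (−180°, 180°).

-60.9 dB, -76.6°

At ω = 1082 rad/s:
zero (1 + j1082·1) = 1 + j1082 → |·| ≈ 1082, ∠ ≈ 89.95°
pole (1 + j1082·0.125) = 1 + j135.25 → |·| ≈ 135.25, ∠ ≈ 89.58°
pole (1 + j1082·0.004) = 1 + j4.328 → |·| ≈ 4.442, ∠ ≈ 76.99°
|L| = 0.0005 · 1082 / (135.25 · 4.442) ≈ 0.0009005
Gain = 20 log₁₀(0.0009005) ≈ -60.91 dB
∠L = (89.95°) − (89.58° + 76.99°) = -76.62°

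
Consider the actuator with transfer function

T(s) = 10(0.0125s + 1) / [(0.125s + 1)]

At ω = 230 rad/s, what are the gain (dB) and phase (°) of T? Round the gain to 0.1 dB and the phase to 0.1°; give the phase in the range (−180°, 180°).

At ω = 230 rad/s:
zero (1 + j230·0.0125) = 1 + j2.875 → |·| ≈ 3.0439, ∠ ≈ 70.82°
pole (1 + j230·0.125) = 1 + j28.75 → |·| ≈ 28.767, ∠ ≈ 88.01°
|T| = 10 · 3.0439 / (28.767) ≈ 1.0581
Gain = 20 log₁₀(1.0581) ≈ 0.49 dB
∠T = (70.82°) − (88.01°) = -17.19°

0.5 dB, -17.2°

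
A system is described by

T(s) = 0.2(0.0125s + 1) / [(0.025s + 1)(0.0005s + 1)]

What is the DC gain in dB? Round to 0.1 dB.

-14.0 dB

T(0) = 0.2 · 1 / 1 = 0.2
20 log₁₀(0.2) ≈ -13.98 dB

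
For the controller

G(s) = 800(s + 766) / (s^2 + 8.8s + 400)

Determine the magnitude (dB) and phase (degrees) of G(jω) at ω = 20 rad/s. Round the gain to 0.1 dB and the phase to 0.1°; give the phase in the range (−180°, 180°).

At s = jω = j20:
zero (s+766): 766 + j20 → |·| = √(766²+20²) = √587156 ≈ 766.26, ∠ = arctan(20/766) ≈ 1.50°
quadratic: (j20)² + 8.8·j20 + 400 = 0 + j176 → |·| ≈ 176, ∠ ≈ 90.00°
|G| = 800 · 766.26 / 176 ≈ 3483
Gain = 20 log₁₀(3483) ≈ 70.84 dB
∠G = 1.50° − 90.00° = -88.50°

70.8 dB, -88.5°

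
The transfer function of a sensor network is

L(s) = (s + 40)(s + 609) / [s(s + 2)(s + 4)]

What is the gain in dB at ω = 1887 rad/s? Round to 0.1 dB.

-65.1 dB

At s = jω = j1887:
zero (s+40): 40 + j1887 → |·| = √(40²+1887²) = √3562369 ≈ 1887.4, ∠ = arctan(1887/40) ≈ 88.79°
zero (s+609): 609 + j1887 → |·| = √(609²+1887²) = √3931650 ≈ 1982.8, ∠ = arctan(1887/609) ≈ 72.11°
pole (s+2): 2 + j1887 → |·| = √(2²+1887²) = √3560773 ≈ 1887, ∠ = arctan(1887/2) ≈ 89.94°
pole (s+4): 4 + j1887 → |·| = √(4²+1887²) = √3560785 ≈ 1887, ∠ = arctan(1887/4) ≈ 89.88°
pole at origin: |s| = 1887, ∠ = 90.00° (in denominator)
|L| = 1 · 3.7423e+06 / 6.7192e+09 ≈ 0.00055696
Gain = 20 log₁₀(0.00055696) ≈ -65.08 dB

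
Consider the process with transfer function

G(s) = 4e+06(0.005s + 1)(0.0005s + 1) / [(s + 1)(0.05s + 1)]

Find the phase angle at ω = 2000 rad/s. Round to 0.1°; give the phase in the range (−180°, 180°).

At ω = 2000 rad/s:
zero (1 + j2000·0.005) = 1 + j10 → |·| ≈ 10.05, ∠ ≈ 84.29°
zero (1 + j2000·0.0005) = 1 + j1 → |·| ≈ 1.4142, ∠ ≈ 45.00°
pole (1 + j2000·1) = 1 + j2000 → |·| ≈ 2000, ∠ ≈ 89.97°
pole (1 + j2000·0.05) = 1 + j100 → |·| ≈ 100, ∠ ≈ 89.43°
∠G = (84.29° + 45.00°) − (89.97° + 89.43°) = -50.11°

-50.1°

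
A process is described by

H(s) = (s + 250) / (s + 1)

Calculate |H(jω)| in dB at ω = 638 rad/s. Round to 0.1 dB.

0.6 dB

At s = jω = j638:
zero (s+250): 250 + j638 → |·| = √(250²+638²) = √469544 ≈ 685.23, ∠ = arctan(638/250) ≈ 68.60°
pole (s+1): 1 + j638 → |·| = √(1²+638²) = √407045 ≈ 638, ∠ = arctan(638/1) ≈ 89.91°
|H| = 1 · 685.23 / 638 ≈ 1.074
Gain = 20 log₁₀(1.074) ≈ 0.62 dB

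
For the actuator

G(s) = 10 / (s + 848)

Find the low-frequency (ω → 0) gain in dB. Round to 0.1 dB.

-38.6 dB

G(0) = 10 / 848 ≈ 0.011792
20 log₁₀(0.011792) ≈ -38.57 dB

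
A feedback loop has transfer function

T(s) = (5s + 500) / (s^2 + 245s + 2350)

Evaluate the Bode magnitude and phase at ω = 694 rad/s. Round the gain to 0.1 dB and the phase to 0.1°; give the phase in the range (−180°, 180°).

Substitute s = j694:
Numerator: 5(j694) + 500 = 500 + j3470
Denominator: (j694)^2 + 245(j694) + 2350 = -479286 + j170030
|N| = √(500² + 3470²) ≈ 3505.8, ∠N ≈ 81.80°
|D| = √(479286² + 170030²) ≈ 5.0855e+05, ∠D ≈ 160.47°
|T| = 3505.8 / 5.0855e+05 ≈ 0.0068937
Gain = 20 log₁₀(0.0068937) ≈ -43.23 dB
∠T = 81.80° − 160.47° = -78.67°

-43.2 dB, -78.7°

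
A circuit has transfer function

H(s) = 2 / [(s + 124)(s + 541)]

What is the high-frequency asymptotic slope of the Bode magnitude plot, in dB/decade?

-40 dB/decade

Each pole contributes −20 dB/decade at high frequency; each zero contributes +20 dB/decade.
Net: 0 zero(s) − 2 pole(s) → -40 dB/decade.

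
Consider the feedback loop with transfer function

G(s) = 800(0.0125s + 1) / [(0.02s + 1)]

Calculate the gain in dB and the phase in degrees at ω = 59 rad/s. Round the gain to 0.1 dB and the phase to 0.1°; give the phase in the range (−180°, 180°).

At ω = 59 rad/s:
zero (1 + j59·0.0125) = 1 + j0.7375 → |·| ≈ 1.2425, ∠ ≈ 36.41°
pole (1 + j59·0.02) = 1 + j1.18 → |·| ≈ 1.5467, ∠ ≈ 49.72°
|G| = 800 · 1.2425 / (1.5467) ≈ 642.66
Gain = 20 log₁₀(642.66) ≈ 56.16 dB
∠G = (36.41°) − (49.72°) = -13.31°

56.2 dB, -13.3°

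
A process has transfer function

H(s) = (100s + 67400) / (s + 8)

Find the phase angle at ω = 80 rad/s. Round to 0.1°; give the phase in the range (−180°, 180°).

Substitute s = j80:
Numerator: 100(j80) + 67400 = 67400 + j8000
Denominator: (j80) + 8 = 8 + j80
|N| = √(67400² + 8000²) ≈ 67873, ∠N ≈ 6.77°
|D| = √(8² + 80²) ≈ 80.399, ∠D ≈ 84.29°
∠H = 6.77° − 84.29° = -77.52°

-77.5°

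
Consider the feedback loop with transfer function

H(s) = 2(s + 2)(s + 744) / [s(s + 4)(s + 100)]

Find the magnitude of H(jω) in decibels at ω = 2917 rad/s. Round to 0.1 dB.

At s = jω = j2917:
zero (s+2): 2 + j2917 → |·| = √(2²+2917²) = √8508893 ≈ 2917, ∠ = arctan(2917/2) ≈ 89.96°
zero (s+744): 744 + j2917 → |·| = √(744²+2917²) = √9062425 ≈ 3010.4, ∠ = arctan(2917/744) ≈ 75.69°
pole (s+4): 4 + j2917 → |·| = √(4²+2917²) = √8508905 ≈ 2917, ∠ = arctan(2917/4) ≈ 89.92°
pole (s+100): 100 + j2917 → |·| = √(100²+2917²) = √8518889 ≈ 2918.7, ∠ = arctan(2917/100) ≈ 88.04°
pole at origin: |s| = 2917, ∠ = 90.00° (in denominator)
|H| = 2 · 8.7813e+06 / 2.4835e+10 ≈ 0.00070717
Gain = 20 log₁₀(0.00070717) ≈ -63.01 dB

-63.0 dB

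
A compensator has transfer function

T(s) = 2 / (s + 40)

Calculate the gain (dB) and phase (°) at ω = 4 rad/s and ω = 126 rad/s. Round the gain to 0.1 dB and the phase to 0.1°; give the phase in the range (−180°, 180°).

At s = jω = j4:
pole (s+40): 40 + j4 → |·| = √(40²+4²) = √1616 ≈ 40.2, ∠ = arctan(4/40) ≈ 5.71°
|T| = 2 / 40.2 ≈ 0.049751
Gain = 20 log₁₀(0.049751) ≈ -26.06 dB
∠T = 0.00° − 5.71° = -5.71°

At s = jω = j126:
pole (s+40): 40 + j126 → |·| = √(40²+126²) = √17476 ≈ 132.2, ∠ = arctan(126/40) ≈ 72.39°
|T| = 2 / 132.2 ≈ 0.015129
Gain = 20 log₁₀(0.015129) ≈ -36.40 dB
∠T = 0.00° − 72.39° = -72.39°

ω = 4: -26.1 dB, -5.7°; ω = 126: -36.4 dB, -72.4°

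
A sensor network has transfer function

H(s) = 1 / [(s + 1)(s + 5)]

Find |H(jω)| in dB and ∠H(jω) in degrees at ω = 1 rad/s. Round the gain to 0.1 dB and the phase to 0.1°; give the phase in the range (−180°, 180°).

At s = jω = j1:
pole (s+1): 1 + j1 → |·| = √(1²+1²) = √2 ≈ 1.4142, ∠ = arctan(1/1) ≈ 45.00°
pole (s+5): 5 + j1 → |·| = √(5²+1²) = √26 ≈ 5.099, ∠ = arctan(1/5) ≈ 11.31°
|H| = 1 / 7.211 ≈ 0.13868
Gain = 20 log₁₀(0.13868) ≈ -17.16 dB
∠H = 0.00° − 56.31° = -56.31°

-17.2 dB, -56.3°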